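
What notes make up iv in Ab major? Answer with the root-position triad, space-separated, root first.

iv is built on scale degree 4, which is Db in both Ab major and its parallel. In Ab minor the chord on Db is Db–Fb–Ab.

Db Fb Ab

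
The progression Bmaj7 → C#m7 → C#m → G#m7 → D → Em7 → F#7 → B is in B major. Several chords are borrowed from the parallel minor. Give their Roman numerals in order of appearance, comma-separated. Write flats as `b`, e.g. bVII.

bIII, iv7

The diatonic triads in B major are B, C#m, D#m, E, F#, G#m, A#dim. Bmaj7, C#m7, C#m, G#m7, F#7 and B are all diatonic. But D (D–F#–A) is foreign: the diatonic iii on degree 3 is D#m, whereas D comes from B minor. It is labeled bIII. But Em7 (E–G–B–D) is foreign: the diatonic IV on degree 4 is E, whereas Em7 comes from B minor. It is labeled iv7.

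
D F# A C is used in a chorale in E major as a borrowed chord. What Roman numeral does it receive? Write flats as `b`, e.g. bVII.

The root D is the lowered 7th scale degree — diatonically E major has D# there. Diatonically E major has D#dim (vii°) on that degree; D–F#–A–C is instead the dominant-seventh chord native to E minor, so it takes the label bVII7.

bVII7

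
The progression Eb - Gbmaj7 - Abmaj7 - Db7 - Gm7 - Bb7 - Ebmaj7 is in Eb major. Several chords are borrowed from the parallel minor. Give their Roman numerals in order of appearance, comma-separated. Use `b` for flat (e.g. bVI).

The diatonic triads in Eb major are Eb, Fm, Gm, Ab, Bb, Cm, Ddim. Of the given chords, Eb, Abmaj7, Gm7, Bb7 and Ebmaj7 are diatonic. Gbmaj7 (Gb–Bb–Db–F) doesn't fit — on degree 3 Eb major would have Gm (iii). Gbmaj7 is the degree-3 chord of Eb minor, so it is the borrowed bIIImaj7. But Db7 (Db–F–Ab–Cb) is foreign: the diatonic vii° on degree 7 is Ddim, whereas Db7 comes from Eb minor. It is labeled bVII7.

bIIImaj7, bVII7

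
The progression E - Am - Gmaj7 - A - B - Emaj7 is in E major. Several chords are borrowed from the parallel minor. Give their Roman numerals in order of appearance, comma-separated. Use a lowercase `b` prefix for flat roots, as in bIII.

iv, bIIImaj7

In E major the diatonic chords are E, F#m, G#m, A, B, C#m, D#dim. Of the given chords, E, A, B and Emaj7 are diatonic. But Am (A–C–E) is foreign: the diatonic IV on degree 4 is A, whereas Am comes from E minor. It is labeled iv. Gmaj7 (G–B–D–F#) doesn't fit — on degree 3 E major would have G#m (iii). Gmaj7 is the degree-3 chord of E minor, so it is the borrowed bIIImaj7.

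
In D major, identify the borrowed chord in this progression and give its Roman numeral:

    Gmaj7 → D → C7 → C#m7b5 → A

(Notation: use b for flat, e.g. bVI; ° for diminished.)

D major has the diatonic set D, Em, F#m, G, A, Bm, C#dim. Of the given chords, Gmaj7, D, C#m7b5 and A are diatonic. C7 (C–E–G–Bb) doesn't fit — on degree 7 D major would have C#dim (vii°). C7 is the degree-7 chord of D minor, so it is the borrowed bVII7.

bVII7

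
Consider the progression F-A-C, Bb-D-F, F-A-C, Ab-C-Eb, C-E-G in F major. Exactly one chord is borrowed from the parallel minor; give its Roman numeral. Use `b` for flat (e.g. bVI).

bIII

F major has the diatonic set F, Gm, Am, Bb, C, Dm, Edim. F–A–C = F, Bb–D–F = Bb and C–E–G = C all belong to that set. But Ab–C–Eb is foreign: the diatonic iii on degree 3 is Am, whereas Ab comes from F minor. It is labeled bIII.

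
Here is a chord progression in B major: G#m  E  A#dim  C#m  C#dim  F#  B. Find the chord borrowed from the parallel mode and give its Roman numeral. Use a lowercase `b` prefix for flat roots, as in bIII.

ii°

The diatonic triads in B major are B, C#m, D#m, E, F#, G#m, A#dim. G#m, E, A#dim, C#m, F# and B are all diatonic. C#dim (C#–E–G) is not: scale degree 2 in B major carries C#m (ii). In B minor the chord on that degree is C#dim, so here it functions as ii°, borrowed from the parallel minor.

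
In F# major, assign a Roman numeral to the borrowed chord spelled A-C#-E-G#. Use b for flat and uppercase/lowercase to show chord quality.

A is the lowered form of scale degree 3 in F# major (the diatonic degree 3 is A#). A–C#–E–G# is a major-seventh chord — the form found in F# minor, not the diatonic iii (A#m). Borrowed into F# major it is written bIIImaj7.

bIIImaj7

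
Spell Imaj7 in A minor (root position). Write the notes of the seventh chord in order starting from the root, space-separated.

Imaj7 is built on scale degree 1, which is A in both A minor and its parallel. Stacking thirds in A major on A gives A–C#–E–G#.

A C# E G#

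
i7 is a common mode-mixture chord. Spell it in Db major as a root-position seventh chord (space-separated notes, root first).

Db Fb Ab Cb

i7 is built on scale degree 1, which is Db in both Db major and its parallel. In Db minor the chord on Db is Db–Fb–Ab–Cb.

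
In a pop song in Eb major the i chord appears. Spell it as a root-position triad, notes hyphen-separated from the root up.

i is built on scale degree 1, which is Eb in both Eb major and its parallel. Building the minor chord from the parallel minor on Eb: Eb–Gb–Bb.

Eb-Gb-Bb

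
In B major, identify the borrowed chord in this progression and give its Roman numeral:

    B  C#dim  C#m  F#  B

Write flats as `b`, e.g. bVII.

The diatonic triads in B major are B, C#m, D#m, E, F#, G#m, A#dim. B, C#m and F# all belong to that set. But C#dim (C#–E–G) is foreign: the diatonic ii on degree 2 is C#m, whereas C#dim comes from B minor. It is labeled ii°.

ii°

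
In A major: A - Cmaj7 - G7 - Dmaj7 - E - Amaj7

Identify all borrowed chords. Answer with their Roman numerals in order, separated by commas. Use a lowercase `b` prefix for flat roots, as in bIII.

A major has the diatonic set A, Bm, C#m, D, E, F#m, G#dim. A, Dmaj7, E and Amaj7 all belong to that set. But Cmaj7 (C–E–G–B) is foreign: the diatonic iii on degree 3 is C#m, whereas Cmaj7 comes from A minor. It is labeled bIIImaj7. G7 (G–B–D–F) is not: scale degree 7 in A major carries G#dim (vii°). In A minor the chord on that degree is G7, so here it functions as bVII7, borrowed from the parallel minor.

bIIImaj7, bVII7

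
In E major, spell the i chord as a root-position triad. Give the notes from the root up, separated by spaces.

E G B

The root, E, is scale degree 1 — the same note in E major and E minor; only the chord quality changes. Building the minor chord from the parallel minor on E: E–G–B.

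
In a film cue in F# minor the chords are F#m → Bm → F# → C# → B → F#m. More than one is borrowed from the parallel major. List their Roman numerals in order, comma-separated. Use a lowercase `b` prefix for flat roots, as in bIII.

I, IV

In F# minor (with V from harmonic minor) the diatonic chords are F#m, G#dim, A, Bm, C#, D, E. F#m, Bm and C# are all diatonic. F# (F#–A#–C#) is not: scale degree 1 in F# minor carries F#m (i). In F# major the chord on that degree is F#, so here it functions as I, borrowed from the parallel major. But B (B–D#–F#) is foreign: the diatonic iv on degree 4 is Bm, whereas B comes from F# major. It is labeled IV.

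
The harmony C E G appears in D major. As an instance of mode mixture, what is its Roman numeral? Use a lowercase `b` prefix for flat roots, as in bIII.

The root C is the lowered 7th scale degree — diatonically D major has C# there. The diatonic chord on degree 7 would be C#dim (vii°), but C–E–G is the major chord from D minor. As a borrowed chord it is labeled bVII.

bVII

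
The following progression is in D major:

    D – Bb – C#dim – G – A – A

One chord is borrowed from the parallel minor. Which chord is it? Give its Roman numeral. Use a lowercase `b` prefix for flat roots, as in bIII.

bVI

D major has the diatonic set D, Em, F#m, G, A, Bm, C#dim. Of the given chords, D, C#dim, G and A are diatonic. But Bb (Bb–D–F) is foreign: the diatonic vi on degree 6 is Bm, whereas Bb comes from D minor. It is labeled bVI.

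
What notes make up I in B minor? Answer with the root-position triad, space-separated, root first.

The root, B, is scale degree 1 — the same note in B minor and B major; only the chord quality changes. Stacking thirds in B major on B gives B–D#–F#.

B D# F#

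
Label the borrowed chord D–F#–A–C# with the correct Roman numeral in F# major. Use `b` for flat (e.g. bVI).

bVImaj7

D is the lowered form of scale degree 6 in F# major (the diatonic degree 6 is D#). D–F#–A–C# is a major-seventh chord — the form found in F# minor, not the diatonic vi (D#m). Borrowed into F# major it is written bVImaj7.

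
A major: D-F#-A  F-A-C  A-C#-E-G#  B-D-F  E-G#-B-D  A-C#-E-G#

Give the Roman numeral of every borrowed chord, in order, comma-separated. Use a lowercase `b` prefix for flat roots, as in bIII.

bVI, ii°

In A major the diatonic chords are A, Bm, C#m, D, E, F#m, G#dim. D–F#–A = D, A–C#–E–G# = Amaj7 and E–G#–B–D = E7 are all diatonic. But F–A–C is foreign: the diatonic vi on degree 6 is F#m, whereas F comes from A minor. It is labeled bVI. B–D–F doesn't fit — on degree 2 A major would have Bm (ii). Bdim is the degree-2 chord of A minor, so it is the borrowed ii°.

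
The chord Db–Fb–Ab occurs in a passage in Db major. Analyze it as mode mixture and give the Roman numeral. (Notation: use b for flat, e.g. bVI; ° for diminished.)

Db is scale degree 1 in Db major. Db–Fb–Ab is a minor chord — the form found in Db minor, not the diatonic I (Db). Borrowed into Db major it is written i.

i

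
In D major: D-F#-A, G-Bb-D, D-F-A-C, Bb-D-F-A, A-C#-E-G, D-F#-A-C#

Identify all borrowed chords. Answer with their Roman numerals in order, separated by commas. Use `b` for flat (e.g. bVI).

The diatonic triads in D major are D, Em, F#m, G, A, Bm, C#dim. Of the given chords, D–F#–A = D, A–C#–E–G = A7 and D–F#–A–C# = Dmaj7 are diatonic. But G–Bb–D is foreign: the diatonic IV on degree 4 is G, whereas Gm comes from D minor. It is labeled iv. D–F–A–C doesn't fit — on degree 1 D major would have D (I). Dm7 is the degree-1 chord of D minor, so it is the borrowed i7. But Bb–D–F–A is foreign: the diatonic vi on degree 6 is Bm, whereas Bbmaj7 comes from D minor. It is labeled bVImaj7.

iv, i7, bVImaj7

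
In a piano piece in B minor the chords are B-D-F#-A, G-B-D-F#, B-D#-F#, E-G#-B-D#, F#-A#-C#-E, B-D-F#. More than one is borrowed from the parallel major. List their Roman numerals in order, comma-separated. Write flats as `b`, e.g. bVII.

In B minor (with V from harmonic minor) the diatonic chords are Bm, C#dim, D, Em, F#, G, A. B–D–F#–A = Bm7, G–B–D–F# = Gmaj7, F#–A#–C#–E = F#7 and B–D–F# = Bm are all diatonic. B–D#–F# doesn't fit — on degree 1 B minor would have Bm (i). B is the degree-1 chord of B major, so it is the borrowed I. E–G#–B–D# doesn't fit — on degree 4 B minor would have Em (iv). Emaj7 is the degree-4 chord of B major, so it is the borrowed IVmaj7.

I, IVmaj7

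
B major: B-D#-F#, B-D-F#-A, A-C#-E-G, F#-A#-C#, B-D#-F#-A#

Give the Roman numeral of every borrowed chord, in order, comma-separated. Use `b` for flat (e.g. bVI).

B major has the diatonic set B, C#m, D#m, E, F#, G#m, A#dim. Of the given chords, B–D#–F# = B, F#–A#–C# = F# and B–D#–F#–A# = Bmaj7 are diatonic. B–D–F#–A doesn't fit — on degree 1 B major would have B (I). Bm7 is the degree-1 chord of B minor, so it is the borrowed i7. A–C#–E–G is not: scale degree 7 in B major carries A#dim (vii°). In B minor the chord on that degree is A7, so here it functions as bVII7, borrowed from the parallel minor.

i7, bVII7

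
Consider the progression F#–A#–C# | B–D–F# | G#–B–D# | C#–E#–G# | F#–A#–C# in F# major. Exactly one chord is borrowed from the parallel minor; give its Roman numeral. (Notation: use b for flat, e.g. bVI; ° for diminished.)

iv

The diatonic triads in F# major are F#, G#m, A#m, B, C#, D#m, E#dim. Of the given chords, F#–A#–C# = F#, G#–B–D# = G#m and C#–E#–G# = C# are diatonic. But B–D–F# is foreign: the diatonic IV on degree 4 is B, whereas Bm comes from F# minor. It is labeled iv.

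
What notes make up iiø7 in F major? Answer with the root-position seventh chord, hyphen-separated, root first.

The root, G, is scale degree 2 — the same note in F major and F minor; only the chord quality changes. In F minor the chord on G is G–Bb–Db–F.

G-Bb-Db-F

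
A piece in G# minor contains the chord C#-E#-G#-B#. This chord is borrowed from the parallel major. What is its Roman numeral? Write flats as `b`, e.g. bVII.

IVmaj7

The root C# is the diatonic 4th degree of G# minor; the borrowing shows in the chord quality. C#–E#–G#–B# is a major-seventh chord — the form found in G# major, not the diatonic iv (C#m). Borrowed into G# minor it is written IVmaj7.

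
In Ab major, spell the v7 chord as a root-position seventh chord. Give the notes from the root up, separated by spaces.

v7 is built on scale degree 5, which is Eb in both Ab major and its parallel. Building the minor-seventh chord from the parallel minor on Eb: Eb–Gb–Bb–Db.

Eb Gb Bb Db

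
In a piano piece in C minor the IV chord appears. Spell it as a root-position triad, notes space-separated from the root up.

IV is built on scale degree 4, which is F in both C minor and its parallel. Stacking thirds in C major on F gives F–A–C.

F A C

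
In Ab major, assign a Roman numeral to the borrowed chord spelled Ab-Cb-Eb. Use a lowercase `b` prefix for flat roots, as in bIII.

i

Ab is scale degree 1 in Ab major. Diatonically Ab major has Ab (I) on that degree; Ab–Cb–Eb is instead the minor chord native to Ab minor, so it takes the label i.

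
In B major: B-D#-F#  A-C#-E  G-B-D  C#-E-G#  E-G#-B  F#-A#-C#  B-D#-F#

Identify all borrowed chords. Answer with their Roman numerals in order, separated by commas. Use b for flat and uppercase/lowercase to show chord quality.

The diatonic triads in B major are B, C#m, D#m, E, F#, G#m, A#dim. B–D#–F# = B, C#–E–G# = C#m, E–G#–B = E and F#–A#–C# = F# all belong to that set. A–C#–E doesn't fit — on degree 7 B major would have A#dim (vii°). A is the degree-7 chord of B minor, so it is the borrowed bVII. But G–B–D is foreign: the diatonic vi on degree 6 is G#m, whereas G comes from B minor. It is labeled bVI.

bVII, bVI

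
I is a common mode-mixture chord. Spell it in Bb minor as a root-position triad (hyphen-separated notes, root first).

I is built on scale degree 1, which is Bb in both Bb minor and its parallel. In Bb major the chord on Bb is Bb–D–F.

Bb-D-F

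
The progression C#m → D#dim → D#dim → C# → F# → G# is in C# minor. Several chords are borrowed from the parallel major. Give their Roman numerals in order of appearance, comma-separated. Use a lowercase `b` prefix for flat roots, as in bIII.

The diatonic triads in C# minor (with V from harmonic minor) are C#m, D#dim, E, F#m, G#, A, B. C#m, D#dim and G# all belong to that set. C# (C#–E#–G#) doesn't fit — on degree 1 C# minor would have C#m (i). C# is the degree-1 chord of C# major, so it is the borrowed I. F# (F#–A#–C#) is not: scale degree 4 in C# minor carries F#m (iv). In C# major the chord on that degree is F#, so here it functions as IV, borrowed from the parallel major.

I, IV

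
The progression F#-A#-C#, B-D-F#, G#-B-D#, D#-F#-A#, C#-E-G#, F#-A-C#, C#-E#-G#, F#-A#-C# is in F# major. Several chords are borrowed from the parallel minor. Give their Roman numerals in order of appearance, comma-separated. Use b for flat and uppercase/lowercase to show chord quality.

iv, v, i

F# major has the diatonic set F#, G#m, A#m, B, C#, D#m, E#dim. F#–A#–C# = F#, G#–B–D# = G#m, D#–F#–A# = D#m and C#–E#–G# = C# are all diatonic. But B–D–F# is foreign: the diatonic IV on degree 4 is B, whereas Bm comes from F# minor. It is labeled iv. C#–E–G# doesn't fit — on degree 5 F# major would have C# (V). C#m is the degree-5 chord of F# minor, so it is the borrowed v. F#–A–C# doesn't fit — on degree 1 F# major would have F# (I). F#m is the degree-1 chord of F# minor, so it is the borrowed i.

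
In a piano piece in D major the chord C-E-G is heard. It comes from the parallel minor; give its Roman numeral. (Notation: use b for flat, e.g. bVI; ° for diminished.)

bVII

The root C is the lowered 7th scale degree — diatonically D major has C# there. Diatonically D major has C#dim (vii°) on that degree; C–E–G is instead the major chord native to D minor, so it takes the label bVII.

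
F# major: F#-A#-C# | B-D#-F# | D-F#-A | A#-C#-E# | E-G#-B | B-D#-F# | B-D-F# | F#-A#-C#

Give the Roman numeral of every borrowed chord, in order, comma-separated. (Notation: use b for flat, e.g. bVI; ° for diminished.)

F# major has the diatonic set F#, G#m, A#m, B, C#, D#m, E#dim. F#–A#–C# = F#, B–D#–F# = B and A#–C#–E# = A#m all belong to that set. D–F#–A is not: scale degree 6 in F# major carries D#m (vi). In F# minor the chord on that degree is D, so here it functions as bVI, borrowed from the parallel minor. E–G#–B is not: scale degree 7 in F# major carries E#dim (vii°). In F# minor the chord on that degree is E, so here it functions as bVII, borrowed from the parallel minor. B–D–F# doesn't fit — on degree 4 F# major would have B (IV). Bm is the degree-4 chord of F# minor, so it is the borrowed iv.

bVI, bVII, iv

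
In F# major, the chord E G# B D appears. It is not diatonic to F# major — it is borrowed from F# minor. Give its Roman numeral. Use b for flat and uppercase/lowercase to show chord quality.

E is the lowered form of scale degree 7 in F# major (the diatonic degree 7 is E#). E–G#–B–D is a dominant-seventh chord — the form found in F# minor, not the diatonic vii° (E#dim). Borrowed into F# major it is written bVII7.

bVII7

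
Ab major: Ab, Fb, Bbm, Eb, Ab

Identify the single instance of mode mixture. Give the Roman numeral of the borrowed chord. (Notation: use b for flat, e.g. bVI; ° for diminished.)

bVI

Ab major has the diatonic set Ab, Bbm, Cm, Db, Eb, Fm, Gdim. Ab, Bbm and Eb all belong to that set. Fb (Fb–Ab–Cb) is not: scale degree 6 in Ab major carries Fm (vi). In Ab minor the chord on that degree is Fb, so here it functions as bVI, borrowed from the parallel minor.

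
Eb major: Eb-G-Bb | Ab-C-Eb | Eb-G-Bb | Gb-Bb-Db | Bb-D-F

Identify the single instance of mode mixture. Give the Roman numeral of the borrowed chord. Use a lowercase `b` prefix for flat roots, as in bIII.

Eb major has the diatonic set Eb, Fm, Gm, Ab, Bb, Cm, Ddim. Of the given chords, Eb–G–Bb = Eb, Ab–C–Eb = Ab and Bb–D–F = Bb are diatonic. But Gb–Bb–Db is foreign: the diatonic iii on degree 3 is Gm, whereas Gb comes from Eb minor. It is labeled bIII.

bIII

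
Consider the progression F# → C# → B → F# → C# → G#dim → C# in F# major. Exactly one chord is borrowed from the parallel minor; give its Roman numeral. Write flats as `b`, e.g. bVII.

In F# major the diatonic chords are F#, G#m, A#m, B, C#, D#m, E#dim. Of the given chords, F#, C# and B are diatonic. G#dim (G#–B–D) is not: scale degree 2 in F# major carries G#m (ii). In F# minor the chord on that degree is G#dim, so here it functions as ii°, borrowed from the parallel minor.

ii°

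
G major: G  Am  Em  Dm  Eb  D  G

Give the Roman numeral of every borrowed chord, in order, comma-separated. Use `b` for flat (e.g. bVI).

The diatonic triads in G major are G, Am, Bm, C, D, Em, F#dim. Of the given chords, G, Am, Em and D are diatonic. Dm (D–F–A) doesn't fit — on degree 5 G major would have D (V). Dm is the degree-5 chord of G minor, so it is the borrowed v. Eb (Eb–G–Bb) is not: scale degree 6 in G major carries Em (vi). In G minor the chord on that degree is Eb, so here it functions as bVI, borrowed from the parallel minor.

v, bVI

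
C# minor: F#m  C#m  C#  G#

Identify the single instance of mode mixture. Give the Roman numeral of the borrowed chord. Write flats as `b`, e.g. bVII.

I

In C# minor (with V from harmonic minor) the diatonic chords are C#m, D#dim, E, F#m, G#, A, B. F#m, C#m and G# all belong to that set. C# (C#–E#–G#) is not: scale degree 1 in C# minor carries C#m (i). In C# major the chord on that degree is C#, so here it functions as I, borrowed from the parallel major.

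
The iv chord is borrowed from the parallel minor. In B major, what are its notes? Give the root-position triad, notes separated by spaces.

iv is built on scale degree 4, which is E in both B major and its parallel. Stacking thirds in B minor on E gives E–G–B.

E G B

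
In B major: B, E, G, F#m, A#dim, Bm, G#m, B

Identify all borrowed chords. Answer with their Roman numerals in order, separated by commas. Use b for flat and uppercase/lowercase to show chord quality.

bVI, v, i

In B major the diatonic chords are B, C#m, D#m, E, F#, G#m, A#dim. B, E, A#dim and G#m all belong to that set. But G (G–B–D) is foreign: the diatonic vi on degree 6 is G#m, whereas G comes from B minor. It is labeled bVI. But F#m (F#–A–C#) is foreign: the diatonic V on degree 5 is F#, whereas F#m comes from B minor. It is labeled v. But Bm (B–D–F#) is foreign: the diatonic I on degree 1 is B, whereas Bm comes from B minor. It is labeled i.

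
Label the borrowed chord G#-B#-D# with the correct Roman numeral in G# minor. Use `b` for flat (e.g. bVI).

G# is scale degree 1 in G# minor. G#–B#–D# is a major chord — the form found in G# major, not the diatonic i (G#m). Borrowed into G# minor it is written I.

I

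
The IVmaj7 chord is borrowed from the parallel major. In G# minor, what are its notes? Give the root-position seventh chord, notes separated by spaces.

C# E# G# B#

IVmaj7 is built on scale degree 4, which is C# in both G# minor and its parallel. In G# major the chord on C# is C#–E#–G#–B#.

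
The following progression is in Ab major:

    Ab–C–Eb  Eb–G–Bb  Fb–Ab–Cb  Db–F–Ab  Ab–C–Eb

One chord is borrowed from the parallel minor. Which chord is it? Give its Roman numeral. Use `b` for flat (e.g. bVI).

bVI

Ab major has the diatonic set Ab, Bbm, Cm, Db, Eb, Fm, Gdim. Of the given chords, Ab–C–Eb = Ab, Eb–G–Bb = Eb and Db–F–Ab = Db are diatonic. But Fb–Ab–Cb is foreign: the diatonic vi on degree 6 is Fm, whereas Fb comes from Ab minor. It is labeled bVI.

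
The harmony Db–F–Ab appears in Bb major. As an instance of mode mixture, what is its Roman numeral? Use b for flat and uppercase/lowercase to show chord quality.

bIII

Db is the lowered form of scale degree 3 in Bb major (the diatonic degree 3 is D). The diatonic chord on degree 3 would be Dm (iii), but Db–F–Ab is the major chord from Bb minor. As a borrowed chord it is labeled bIII.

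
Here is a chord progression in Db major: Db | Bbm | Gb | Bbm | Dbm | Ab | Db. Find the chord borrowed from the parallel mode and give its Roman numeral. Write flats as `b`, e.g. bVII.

In Db major the diatonic chords are Db, Ebm, Fm, Gb, Ab, Bbm, Cdim. Of the given chords, Db, Bbm, Gb and Ab are diatonic. Dbm (Db–Fb–Ab) doesn't fit — on degree 1 Db major would have Db (I). Dbm is the degree-1 chord of Db minor, so it is the borrowed i.

i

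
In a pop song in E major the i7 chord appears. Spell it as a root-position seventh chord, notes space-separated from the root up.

The root, E, is scale degree 1 — the same note in E major and E minor; only the chord quality changes. Building the minor-seventh chord from the parallel minor on E: E–G–B–D.

E G B D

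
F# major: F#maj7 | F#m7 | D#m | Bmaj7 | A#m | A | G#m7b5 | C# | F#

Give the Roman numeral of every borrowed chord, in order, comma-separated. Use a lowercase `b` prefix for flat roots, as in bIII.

i7, bIII, iiø7

In F# major the diatonic chords are F#, G#m, A#m, B, C#, D#m, E#dim. F#maj7, D#m, Bmaj7, A#m, C# and F# are all diatonic. F#m7 (F#–A–C#–E) doesn't fit — on degree 1 F# major would have F# (I). F#m7 is the degree-1 chord of F# minor, so it is the borrowed i7. A (A–C#–E) doesn't fit — on degree 3 F# major would have A#m (iii). A is the degree-3 chord of F# minor, so it is the borrowed bIII. G#m7b5 (G#–B–D–F#) doesn't fit — on degree 2 F# major would have G#m (ii). G#m7b5 is the degree-2 chord of F# minor, so it is the borrowed iiø7.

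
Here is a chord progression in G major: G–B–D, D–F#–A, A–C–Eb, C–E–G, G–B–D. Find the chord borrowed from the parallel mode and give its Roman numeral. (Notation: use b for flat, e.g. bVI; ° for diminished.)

The diatonic triads in G major are G, Am, Bm, C, D, Em, F#dim. G–B–D = G, D–F#–A = D and C–E–G = C are all diatonic. A–C–Eb is not: scale degree 2 in G major carries Am (ii). In G minor the chord on that degree is Adim, so here it functions as ii°, borrowed from the parallel minor.

ii°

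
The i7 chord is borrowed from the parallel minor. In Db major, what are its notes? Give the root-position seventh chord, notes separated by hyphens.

Db-Fb-Ab-Cb

The root, Db, is scale degree 1 — the same note in Db major and Db minor; only the chord quality changes. Building the minor-seventh chord from the parallel minor on Db: Db–Fb–Ab–Cb.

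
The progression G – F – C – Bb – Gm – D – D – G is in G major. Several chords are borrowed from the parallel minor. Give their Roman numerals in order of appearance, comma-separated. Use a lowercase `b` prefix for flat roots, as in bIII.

bVII, bIII, i

In G major the diatonic chords are G, Am, Bm, C, D, Em, F#dim. Of the given chords, G, C and D are diatonic. F (F–A–C) doesn't fit — on degree 7 G major would have F#dim (vii°). F is the degree-7 chord of G minor, so it is the borrowed bVII. Bb (Bb–D–F) doesn't fit — on degree 3 G major would have Bm (iii). Bb is the degree-3 chord of G minor, so it is the borrowed bIII. But Gm (G–Bb–D) is foreign: the diatonic I on degree 1 is G, whereas Gm comes from G minor. It is labeled i.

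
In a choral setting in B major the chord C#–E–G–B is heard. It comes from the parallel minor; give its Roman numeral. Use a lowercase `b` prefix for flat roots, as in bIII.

The root C# is the diatonic 2nd degree of B major; the borrowing shows in the chord quality. C#–E–G–B is a half-diminished-seventh chord — the form found in B minor, not the diatonic ii (C#m). Borrowed into B major it is written iiø7.

iiø7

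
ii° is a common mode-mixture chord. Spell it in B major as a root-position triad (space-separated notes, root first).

The root, C#, is scale degree 2 — the same note in B major and B minor; only the chord quality changes. Building the diminished chord from the parallel minor on C#: C#–E–G.

C# E G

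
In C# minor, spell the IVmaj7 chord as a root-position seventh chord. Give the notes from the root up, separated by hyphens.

IVmaj7 is built on scale degree 4, which is F# in both C# minor and its parallel. Building the major-seventh chord from the parallel major on F#: F#–A#–C#–E#.

F#-A#-C#-E#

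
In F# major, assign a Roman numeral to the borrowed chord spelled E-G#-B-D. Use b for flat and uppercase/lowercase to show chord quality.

bVII7

The root E is the lowered 7th scale degree — diatonically F# major has E# there. E–G#–B–D is a dominant-seventh chord — the form found in F# minor, not the diatonic vii° (E#dim). Borrowed into F# major it is written bVII7.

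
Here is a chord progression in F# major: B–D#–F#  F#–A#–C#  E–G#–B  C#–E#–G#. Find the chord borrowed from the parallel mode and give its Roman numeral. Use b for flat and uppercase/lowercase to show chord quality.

bVII

F# major has the diatonic set F#, G#m, A#m, B, C#, D#m, E#dim. Of the given chords, B–D#–F# = B, F#–A#–C# = F# and C#–E#–G# = C# are diatonic. But E–G#–B is foreign: the diatonic vii° on degree 7 is E#dim, whereas E comes from F# minor. It is labeled bVII.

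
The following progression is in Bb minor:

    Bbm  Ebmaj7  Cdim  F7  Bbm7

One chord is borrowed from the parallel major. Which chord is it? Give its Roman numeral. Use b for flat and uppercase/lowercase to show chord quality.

IVmaj7

In Bb minor (with V from harmonic minor) the diatonic chords are Bbm, Cdim, Db, Ebm, F, Gb, Ab. Bbm, Cdim, F7 and Bbm7 all belong to that set. Ebmaj7 (Eb–G–Bb–D) doesn't fit — on degree 4 Bb minor would have Ebm (iv). Ebmaj7 is the degree-4 chord of Bb major, so it is the borrowed IVmaj7.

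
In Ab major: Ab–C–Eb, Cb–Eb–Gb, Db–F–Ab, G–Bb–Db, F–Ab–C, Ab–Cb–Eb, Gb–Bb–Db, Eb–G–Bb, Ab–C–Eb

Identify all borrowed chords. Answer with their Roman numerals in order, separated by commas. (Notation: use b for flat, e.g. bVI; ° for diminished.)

The diatonic triads in Ab major are Ab, Bbm, Cm, Db, Eb, Fm, Gdim. Of the given chords, Ab–C–Eb = Ab, Db–F–Ab = Db, G–Bb–Db = Gdim, F–Ab–C = Fm and Eb–G–Bb = Eb are diatonic. Cb–Eb–Gb doesn't fit — on degree 3 Ab major would have Cm (iii). Cb is the degree-3 chord of Ab minor, so it is the borrowed bIII. Ab–Cb–Eb doesn't fit — on degree 1 Ab major would have Ab (I). Abm is the degree-1 chord of Ab minor, so it is the borrowed i. But Gb–Bb–Db is foreign: the diatonic vii° on degree 7 is Gdim, whereas Gb comes from Ab minor. It is labeled bVII.

bIII, i, bVII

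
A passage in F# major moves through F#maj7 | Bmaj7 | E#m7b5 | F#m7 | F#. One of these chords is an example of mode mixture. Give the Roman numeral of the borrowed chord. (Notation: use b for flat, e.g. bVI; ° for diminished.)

i7

The diatonic triads in F# major are F#, G#m, A#m, B, C#, D#m, E#dim. F#maj7, Bmaj7, E#m7b5 and F# are all diatonic. F#m7 (F#–A–C#–E) is not: scale degree 1 in F# major carries F# (I). In F# minor the chord on that degree is F#m7, so here it functions as i7, borrowed from the parallel minor.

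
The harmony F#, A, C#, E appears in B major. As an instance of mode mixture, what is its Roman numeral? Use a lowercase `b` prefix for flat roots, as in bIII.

v7

F# is scale degree 5 in B major. The diatonic chord on degree 5 would be F# (V), but F#–A–C#–E is the minor-seventh chord from B minor. As a borrowed chord it is labeled v7.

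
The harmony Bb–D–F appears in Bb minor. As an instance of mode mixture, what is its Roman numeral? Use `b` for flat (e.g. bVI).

Bb is scale degree 1 in Bb minor. Diatonically Bb minor has Bbm (i) on that degree; Bb–D–F is instead the major chord native to Bb major, so it takes the label I.

I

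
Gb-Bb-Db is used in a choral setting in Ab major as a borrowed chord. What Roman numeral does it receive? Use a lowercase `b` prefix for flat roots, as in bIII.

bVII

The root Gb is the lowered 7th scale degree — diatonically Ab major has G there. The diatonic chord on degree 7 would be Gdim (vii°), but Gb–Bb–Db is the major chord from Ab minor. As a borrowed chord it is labeled bVII.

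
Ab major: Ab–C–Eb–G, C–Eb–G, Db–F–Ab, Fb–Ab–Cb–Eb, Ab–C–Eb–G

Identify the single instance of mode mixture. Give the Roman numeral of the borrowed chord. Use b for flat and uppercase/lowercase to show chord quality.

bVImaj7

The diatonic triads in Ab major are Ab, Bbm, Cm, Db, Eb, Fm, Gdim. Ab–C–Eb–G = Abmaj7, C–Eb–G = Cm and Db–F–Ab = Db all belong to that set. Fb–Ab–Cb–Eb is not: scale degree 6 in Ab major carries Fm (vi). In Ab minor the chord on that degree is Fbmaj7, so here it functions as bVImaj7, borrowed from the parallel minor.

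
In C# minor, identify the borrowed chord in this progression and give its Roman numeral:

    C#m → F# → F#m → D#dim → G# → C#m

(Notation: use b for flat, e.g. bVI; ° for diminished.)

IV

C# minor has the diatonic set C#m, D#dim, E, F#m, G#, A, B (with V from harmonic minor). Of the given chords, C#m, F#m, D#dim and G# are diatonic. F# (F#–A#–C#) doesn't fit — on degree 4 C# minor would have F#m (iv). F# is the degree-4 chord of C# major, so it is the borrowed IV.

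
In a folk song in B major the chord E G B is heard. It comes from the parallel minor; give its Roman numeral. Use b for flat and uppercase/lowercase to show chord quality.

iv

The root E is the diatonic 4th degree of B major; the borrowing shows in the chord quality. The diatonic chord on degree 4 would be E (IV), but E–G–B is the minor chord from B minor. As a borrowed chord it is labeled iv.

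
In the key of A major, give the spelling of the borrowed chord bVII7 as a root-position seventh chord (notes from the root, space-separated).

bVII7 is built on the lowered scale degree 7. In A major degree 7 is G#; lowered it becomes G. In A minor the chord on G is G–B–D–F.

G B D F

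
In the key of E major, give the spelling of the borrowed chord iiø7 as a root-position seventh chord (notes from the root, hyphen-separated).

iiø7 is built on scale degree 2, which is F# in both E major and its parallel. Stacking thirds in E minor on F# gives F#–A–C–E.

F#-A-C-E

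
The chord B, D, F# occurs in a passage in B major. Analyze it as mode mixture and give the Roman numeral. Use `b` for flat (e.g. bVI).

B is scale degree 1 in B major. Diatonically B major has B (I) on that degree; B–D–F# is instead the minor chord native to B minor, so it takes the label i.

i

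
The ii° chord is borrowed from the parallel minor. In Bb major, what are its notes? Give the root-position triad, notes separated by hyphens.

C-Eb-Gb

ii° is built on scale degree 2, which is C in both Bb major and its parallel. Building the diminished chord from the parallel minor on C: C–Eb–Gb.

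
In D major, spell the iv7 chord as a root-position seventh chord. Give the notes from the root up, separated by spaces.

G Bb D F

iv7 is built on scale degree 4, which is G in both D major and its parallel. In D minor the chord on G is G–Bb–D–F.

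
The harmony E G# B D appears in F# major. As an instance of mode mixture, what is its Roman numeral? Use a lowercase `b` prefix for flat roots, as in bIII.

bVII7

E is the lowered form of scale degree 7 in F# major (the diatonic degree 7 is E#). Diatonically F# major has E#dim (vii°) on that degree; E–G#–B–D is instead the dominant-seventh chord native to F# minor, so it takes the label bVII7.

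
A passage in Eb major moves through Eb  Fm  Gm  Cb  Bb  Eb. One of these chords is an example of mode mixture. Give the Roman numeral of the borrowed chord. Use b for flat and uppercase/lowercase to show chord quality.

The diatonic triads in Eb major are Eb, Fm, Gm, Ab, Bb, Cm, Ddim. Eb, Fm, Gm and Bb all belong to that set. Cb (Cb–Eb–Gb) is not: scale degree 6 in Eb major carries Cm (vi). In Eb minor the chord on that degree is Cb, so here it functions as bVI, borrowed from the parallel minor.

bVI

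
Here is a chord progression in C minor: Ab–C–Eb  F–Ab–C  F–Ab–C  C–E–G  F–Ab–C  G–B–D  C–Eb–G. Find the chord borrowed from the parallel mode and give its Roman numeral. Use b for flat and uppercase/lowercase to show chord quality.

The diatonic triads in C minor (with V from harmonic minor) are Cm, Ddim, Eb, Fm, G, Ab, Bb. Ab–C–Eb = Ab, F–Ab–C = Fm, G–B–D = G and C–Eb–G = Cm are all diatonic. But C–E–G is foreign: the diatonic i on degree 1 is Cm, whereas C comes from C major. It is labeled I.

I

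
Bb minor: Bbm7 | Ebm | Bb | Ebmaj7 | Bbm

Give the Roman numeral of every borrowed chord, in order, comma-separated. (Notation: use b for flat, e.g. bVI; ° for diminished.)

I, IVmaj7

Bb minor has the diatonic set Bbm, Cdim, Db, Ebm, F, Gb, Ab (with V from harmonic minor). Bbm7, Ebm and Bbm are all diatonic. Bb (Bb–D–F) is not: scale degree 1 in Bb minor carries Bbm (i). In Bb major the chord on that degree is Bb, so here it functions as I, borrowed from the parallel major. Ebmaj7 (Eb–G–Bb–D) is not: scale degree 4 in Bb minor carries Ebm (iv). In Bb major the chord on that degree is Ebmaj7, so here it functions as IVmaj7, borrowed from the parallel major.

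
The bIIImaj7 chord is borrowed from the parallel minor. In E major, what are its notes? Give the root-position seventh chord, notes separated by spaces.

The root of bIIImaj7 is the lowered 3rd degree: G# becomes G. Stacking thirds in E minor on G gives G–B–D–F#.

G B D F#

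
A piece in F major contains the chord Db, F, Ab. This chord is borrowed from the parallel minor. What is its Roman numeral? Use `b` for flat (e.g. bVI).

Db is the lowered form of scale degree 6 in F major (the diatonic degree 6 is D). Diatonically F major has Dm (vi) on that degree; Db–F–Ab is instead the major chord native to F minor, so it takes the label bVI.

bVI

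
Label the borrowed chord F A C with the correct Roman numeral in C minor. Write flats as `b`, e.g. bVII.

F is scale degree 4 in C minor. The diatonic chord on degree 4 would be Fm (iv), but F–A–C is the major chord from C major. As a borrowed chord it is labeled IV.

IV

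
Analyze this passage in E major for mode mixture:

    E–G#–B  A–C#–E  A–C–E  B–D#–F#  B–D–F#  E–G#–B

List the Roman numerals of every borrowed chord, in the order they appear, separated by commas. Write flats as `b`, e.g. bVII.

iv, v

The diatonic triads in E major are E, F#m, G#m, A, B, C#m, D#dim. E–G#–B = E, A–C#–E = A and B–D#–F# = B are all diatonic. But A–C–E is foreign: the diatonic IV on degree 4 is A, whereas Am comes from E minor. It is labeled iv. But B–D–F# is foreign: the diatonic V on degree 5 is B, whereas Bm comes from E minor. It is labeled v.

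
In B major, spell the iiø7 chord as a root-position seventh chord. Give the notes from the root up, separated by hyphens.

C#-E-G-B

iiø7 is built on scale degree 2, which is C# in both B major and its parallel. In B minor the chord on C# is C#–E–G–B.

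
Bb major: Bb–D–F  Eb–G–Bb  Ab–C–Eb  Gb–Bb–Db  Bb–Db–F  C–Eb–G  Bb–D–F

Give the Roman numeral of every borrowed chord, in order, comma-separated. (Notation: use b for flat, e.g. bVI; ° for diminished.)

In Bb major the diatonic chords are Bb, Cm, Dm, Eb, F, Gm, Adim. Of the given chords, Bb–D–F = Bb, Eb–G–Bb = Eb and C–Eb–G = Cm are diatonic. But Ab–C–Eb is foreign: the diatonic vii° on degree 7 is Adim, whereas Ab comes from Bb minor. It is labeled bVII. But Gb–Bb–Db is foreign: the diatonic vi on degree 6 is Gm, whereas Gb comes from Bb minor. It is labeled bVI. But Bb–Db–F is foreign: the diatonic I on degree 1 is Bb, whereas Bbm comes from Bb minor. It is labeled i.

bVII, bVI, i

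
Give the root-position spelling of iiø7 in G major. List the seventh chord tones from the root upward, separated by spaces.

iiø7 is built on scale degree 2, which is A in both G major and its parallel. Building the half-diminished-seventh chord from the parallel minor on A: A–C–Eb–G.

A C Eb G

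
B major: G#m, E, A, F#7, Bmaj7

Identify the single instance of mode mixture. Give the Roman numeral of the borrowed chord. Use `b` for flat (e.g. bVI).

The diatonic triads in B major are B, C#m, D#m, E, F#, G#m, A#dim. G#m, E, F#7 and Bmaj7 all belong to that set. But A (A–C#–E) is foreign: the diatonic vii° on degree 7 is A#dim, whereas A comes from B minor. It is labeled bVII.

bVII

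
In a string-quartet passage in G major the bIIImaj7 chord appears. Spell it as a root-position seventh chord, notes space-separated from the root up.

Scale degree 3 in G major is B. bIIImaj7 uses the lowered form, Bb, taken from G minor. Building the major-seventh chord from the parallel minor on Bb: Bb–D–F–A.

Bb D F A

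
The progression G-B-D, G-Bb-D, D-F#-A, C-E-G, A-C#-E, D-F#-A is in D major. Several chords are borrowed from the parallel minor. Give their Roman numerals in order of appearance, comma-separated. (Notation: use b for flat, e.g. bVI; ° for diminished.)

In D major the diatonic chords are D, Em, F#m, G, A, Bm, C#dim. Of the given chords, G–B–D = G, D–F#–A = D and A–C#–E = A are diatonic. G–Bb–D is not: scale degree 4 in D major carries G (IV). In D minor the chord on that degree is Gm, so here it functions as iv, borrowed from the parallel minor. C–E–G is not: scale degree 7 in D major carries C#dim (vii°). In D minor the chord on that degree is C, so here it functions as bVII, borrowed from the parallel minor.

iv, bVII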